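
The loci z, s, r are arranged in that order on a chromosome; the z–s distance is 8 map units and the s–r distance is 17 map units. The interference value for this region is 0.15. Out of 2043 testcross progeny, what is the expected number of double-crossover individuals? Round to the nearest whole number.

Map distances give recombination frequencies of 0.080 and 0.170 for the two intervals.
With interference 0.15 (so coincidence = 0.85), expected double-crossover frequency = 0.080 × 0.170 × 0.85 = 0.01156.
Expected number = 0.01156 × 2043 = 23.62 ≈ 24.

24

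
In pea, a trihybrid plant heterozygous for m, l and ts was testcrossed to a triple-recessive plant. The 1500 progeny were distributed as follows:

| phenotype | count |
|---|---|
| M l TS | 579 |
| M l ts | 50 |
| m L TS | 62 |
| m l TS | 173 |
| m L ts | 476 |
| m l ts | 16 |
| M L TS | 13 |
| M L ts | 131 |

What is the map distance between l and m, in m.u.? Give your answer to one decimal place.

22.2 m.u.

The two most frequent reciprocal classes, m L ts and M l TS, are the parental types, so the F1 was m L ts / M l TS.
The two rarest classes, m l ts and M L TS, are the double crossovers. Comparing them with the parentals, only the l allele has switched, so l is the middle locus and the order is m – l – ts.
Crossovers in the m–l interval produce the single-crossover classes M L ts and m l TS (131 + 173 = 304) plus the double crossovers (29).
RF(m–l) = (304 + 29) / 1500 = 333/1500 = 0.2220 → 22.2 m.u.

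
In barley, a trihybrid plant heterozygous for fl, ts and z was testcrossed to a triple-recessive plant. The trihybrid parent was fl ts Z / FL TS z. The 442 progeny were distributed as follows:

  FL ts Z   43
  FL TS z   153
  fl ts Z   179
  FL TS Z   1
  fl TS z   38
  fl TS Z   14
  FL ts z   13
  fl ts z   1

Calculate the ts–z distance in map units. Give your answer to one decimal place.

The two rarest classes, fl ts z and FL TS Z, are the double crossovers. Comparing them with the parentals, only the z allele has switched, so z is the middle locus and the order is ts – z – fl.
Crossovers in the ts–z interval produce the single-crossover classes fl TS Z and FL ts z (14 + 13 = 27) plus the double crossovers (2).
RF(ts–z) = (27 + 2) / 442 = 29/442 = 0.0656 → 6.6 map units.

6.6 map units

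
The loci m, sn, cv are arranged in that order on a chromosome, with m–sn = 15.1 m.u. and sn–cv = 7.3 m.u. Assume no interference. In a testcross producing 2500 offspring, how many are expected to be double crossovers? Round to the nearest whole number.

28

Map distances give recombination frequencies of 0.151 and 0.073 for the two intervals.
With no interference, expected double-crossover frequency = 0.151 × 0.073 = 0.01102.
Expected number = 0.01102 × 2500 = 27.56 ≈ 28.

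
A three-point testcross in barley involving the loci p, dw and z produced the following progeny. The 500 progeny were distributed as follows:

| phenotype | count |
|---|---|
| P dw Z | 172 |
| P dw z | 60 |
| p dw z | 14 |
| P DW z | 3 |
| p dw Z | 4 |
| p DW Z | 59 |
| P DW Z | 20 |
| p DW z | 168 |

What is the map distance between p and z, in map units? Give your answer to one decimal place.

The two most frequent reciprocal classes, P dw Z and p DW z, are the parental types, so the F1 was P dw Z / p DW z.
The two rarest classes, p dw Z and P DW z, are the double crossovers. Comparing them with the parentals, only the p allele has switched, so p is the middle locus and the order is dw – p – z.
Crossovers in the p–z interval produce the single-crossover classes P dw z and p DW Z (60 + 59 = 119) plus the double crossovers (7).
RF(p–z) = (119 + 7) / 500 = 126/500 = 0.2520 → 25.2 map units.

25.2 map units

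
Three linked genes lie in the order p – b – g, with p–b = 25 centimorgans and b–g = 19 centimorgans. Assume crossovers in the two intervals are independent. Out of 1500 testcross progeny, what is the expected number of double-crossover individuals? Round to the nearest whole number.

Map distances give recombination frequencies of 0.250 and 0.190 for the two intervals.
With no interference, expected double-crossover frequency = 0.250 × 0.190 = 0.04750.
Expected number = 0.04750 × 1500 = 71.25 ≈ 71.

71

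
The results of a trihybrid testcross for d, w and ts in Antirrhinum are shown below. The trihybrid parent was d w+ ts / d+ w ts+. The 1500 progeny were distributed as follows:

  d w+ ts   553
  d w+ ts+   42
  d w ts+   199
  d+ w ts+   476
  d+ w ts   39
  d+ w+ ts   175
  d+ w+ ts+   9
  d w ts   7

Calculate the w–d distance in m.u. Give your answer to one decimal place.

The two rarest classes, d w ts and d+ w+ ts+, are the double crossovers. Comparing them with the parentals, only the w allele has switched, so w is the middle locus and the order is ts – w – d.
Crossovers in the w–d interval produce the single-crossover classes d+ w+ ts and d w ts+ (175 + 199 = 374) plus the double crossovers (16).
RF(w–d) = (374 + 16) / 1500 = 390/1500 = 0.2600 → 26.0 m.u.

26.0 m.u.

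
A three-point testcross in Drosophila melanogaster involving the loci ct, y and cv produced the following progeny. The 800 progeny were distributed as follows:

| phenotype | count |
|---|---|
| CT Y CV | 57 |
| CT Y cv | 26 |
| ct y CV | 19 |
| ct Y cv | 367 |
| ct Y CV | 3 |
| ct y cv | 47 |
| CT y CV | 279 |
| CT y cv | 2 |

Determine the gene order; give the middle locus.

The two most frequent reciprocal classes, CT y CV and ct Y cv, are the parental types, so the F1 was CT y CV / ct Y cv.
The two rarest classes, CT y cv and ct Y CV, are the double crossovers. Comparing them with the parentals, only the cv allele has switched, so cv is the middle locus and the order is ct – cv – y.

cv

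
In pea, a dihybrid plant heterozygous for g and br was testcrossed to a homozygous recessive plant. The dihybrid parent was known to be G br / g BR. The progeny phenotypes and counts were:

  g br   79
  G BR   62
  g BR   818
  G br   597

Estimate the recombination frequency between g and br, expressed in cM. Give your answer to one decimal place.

The recombinant classes are G BR and g br: 62 + 79 = 141.
Recombination frequency = 141/1556 = 0.0906 ≈ 9.1%, i.e. 9.1 cM.

9.1 cM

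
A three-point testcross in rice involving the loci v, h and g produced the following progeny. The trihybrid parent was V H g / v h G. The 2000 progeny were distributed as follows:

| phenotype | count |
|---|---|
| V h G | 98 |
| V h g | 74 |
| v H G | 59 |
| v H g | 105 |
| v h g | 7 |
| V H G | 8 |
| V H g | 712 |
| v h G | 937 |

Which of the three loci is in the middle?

The two rarest classes, V H G and v h g, are the double crossovers. Comparing them with the parentals, only the g allele has switched, so g is the middle locus and the order is v – g – h.

g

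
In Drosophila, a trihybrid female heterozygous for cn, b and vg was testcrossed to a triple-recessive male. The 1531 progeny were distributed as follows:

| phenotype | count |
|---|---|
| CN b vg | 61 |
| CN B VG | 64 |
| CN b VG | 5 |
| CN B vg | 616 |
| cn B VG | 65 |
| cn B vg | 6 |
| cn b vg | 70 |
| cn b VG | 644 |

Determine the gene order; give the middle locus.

cn

The two most frequent reciprocal classes, cn b VG and CN B vg, are the parental types, so the F1 was cn b VG / CN B vg.
The two rarest classes, CN b VG and cn B vg, are the double crossovers. Comparing them with the parentals, only the cn allele has switched, so cn is the middle locus and the order is b – cn – vg.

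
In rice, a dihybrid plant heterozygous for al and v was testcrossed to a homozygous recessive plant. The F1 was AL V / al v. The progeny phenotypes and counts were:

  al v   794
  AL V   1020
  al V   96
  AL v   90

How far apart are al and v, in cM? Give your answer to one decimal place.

The recombinant classes are AL v and al V: 90 + 96 = 186.
Recombination frequency = 186/2000 = 0.0930 ≈ 9.3%, i.e. 9.3 cM.

9.3 cM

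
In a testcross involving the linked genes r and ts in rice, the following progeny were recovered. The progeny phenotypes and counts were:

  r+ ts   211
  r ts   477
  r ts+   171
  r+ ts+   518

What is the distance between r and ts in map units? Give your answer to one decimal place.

27.7 map units

The two most frequent classes, r+ ts+ (518) and r ts (477), are the parental types, so the F1 was r+ ts+ / r ts.
The recombinant classes are r+ ts and r ts+: 211 + 171 = 382.
Recombination frequency = 382/1377 = 0.2774 ≈ 27.7%, i.e. 27.7 map units.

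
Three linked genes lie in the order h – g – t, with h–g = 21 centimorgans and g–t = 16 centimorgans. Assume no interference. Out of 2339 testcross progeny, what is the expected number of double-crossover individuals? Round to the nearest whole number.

79

Map distances give recombination frequencies of 0.210 and 0.160 for the two intervals.
With no interference, expected double-crossover frequency = 0.210 × 0.160 = 0.03360.
Expected number = 0.03360 × 2339 = 78.59 ≈ 79.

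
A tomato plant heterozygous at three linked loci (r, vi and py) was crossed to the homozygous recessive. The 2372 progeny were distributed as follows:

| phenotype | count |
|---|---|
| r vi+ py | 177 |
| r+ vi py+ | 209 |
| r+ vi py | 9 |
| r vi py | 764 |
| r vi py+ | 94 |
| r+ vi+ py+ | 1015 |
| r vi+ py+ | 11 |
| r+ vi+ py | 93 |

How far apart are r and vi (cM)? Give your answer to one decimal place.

17.1 cM

The two most frequent reciprocal classes, r+ vi+ py+ and r vi py, are the parental types, so the F1 was r+ vi+ py+ / r vi py.
The two rarest classes, r vi+ py+ and r+ vi py, are the double crossovers. Comparing them with the parentals, only the r allele has switched, so r is the middle locus and the order is vi – r – py.
Crossovers in the vi–r interval produce the single-crossover classes r+ vi py+ and r vi+ py (209 + 177 = 386) plus the double crossovers (20).
RF(vi–r) = (386 + 20) / 2372 = 406/2372 = 0.1712 → 17.1 cM.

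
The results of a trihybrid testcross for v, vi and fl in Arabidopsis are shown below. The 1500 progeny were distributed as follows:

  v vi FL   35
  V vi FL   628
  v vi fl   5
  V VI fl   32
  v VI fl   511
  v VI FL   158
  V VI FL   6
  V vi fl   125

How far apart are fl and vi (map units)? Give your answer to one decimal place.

The two most frequent reciprocal classes, v VI fl and V vi FL, are the parental types, so the F1 was v VI fl / V vi FL.
The two rarest classes, v vi fl and V VI FL, are the double crossovers. Comparing them with the parentals, only the vi allele has switched, so vi is the middle locus and the order is fl – vi – v.
Crossovers in the fl–vi interval produce the single-crossover classes v VI FL and V vi fl (158 + 125 = 283) plus the double crossovers (11).
RF(fl–vi) = (283 + 11) / 1500 = 294/1500 = 0.1960 → 19.6 map units.

19.6 map units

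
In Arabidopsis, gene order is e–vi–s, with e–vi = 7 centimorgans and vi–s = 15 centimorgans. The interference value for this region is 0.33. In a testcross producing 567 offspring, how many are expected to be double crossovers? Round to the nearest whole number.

Map distances give recombination frequencies of 0.070 and 0.150 for the two intervals.
With interference 0.33 (so coincidence = 0.67), expected double-crossover frequency = 0.070 × 0.150 × 0.67 = 0.00703.
Expected number = 0.00703 × 567 = 3.99 ≈ 4.

4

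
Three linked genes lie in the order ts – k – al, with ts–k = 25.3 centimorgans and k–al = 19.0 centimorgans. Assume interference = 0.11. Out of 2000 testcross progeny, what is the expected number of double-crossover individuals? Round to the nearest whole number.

Map distances give recombination frequencies of 0.253 and 0.190 for the two intervals.
With interference 0.11 (so coincidence = 0.89), expected double-crossover frequency = 0.253 × 0.190 × 0.89 = 0.04278.
Expected number = 0.04278 × 2000 = 85.56 ≈ 86.

86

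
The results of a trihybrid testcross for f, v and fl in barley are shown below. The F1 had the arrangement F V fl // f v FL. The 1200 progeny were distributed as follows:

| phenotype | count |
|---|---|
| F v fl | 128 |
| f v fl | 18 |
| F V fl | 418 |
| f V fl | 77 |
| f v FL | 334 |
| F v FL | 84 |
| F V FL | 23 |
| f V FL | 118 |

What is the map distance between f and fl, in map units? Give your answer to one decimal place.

The two rarest classes, F V FL and f v fl, are the double crossovers. Comparing them with the parentals, only the fl allele has switched, so fl is the middle locus and the order is f – fl – v.
Crossovers in the f–fl interval produce the single-crossover classes f V fl and F v FL (77 + 84 = 161) plus the double crossovers (41).
RF(f–fl) = (161 + 41) / 1200 = 202/1200 = 0.1683 → 16.8 map units.

16.8 map units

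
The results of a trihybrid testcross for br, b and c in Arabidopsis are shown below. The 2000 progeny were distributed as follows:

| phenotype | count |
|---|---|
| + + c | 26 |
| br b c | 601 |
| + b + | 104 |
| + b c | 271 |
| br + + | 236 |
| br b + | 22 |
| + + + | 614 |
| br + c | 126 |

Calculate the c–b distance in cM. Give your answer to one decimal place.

13.9 cM

The two most frequent reciprocal classes, br b c and + + +, are the parental types, so the F1 was br b c / + + +.
The two rarest classes, br b + and + + c, are the double crossovers. Comparing them with the parentals, only the c allele has switched, so c is the middle locus and the order is br – c – b.
Crossovers in the c–b interval produce the single-crossover classes br + c and + b + (126 + 104 = 230) plus the double crossovers (48).
RF(c–b) = (230 + 48) / 2000 = 278/2000 = 0.1390 → 13.9 cM.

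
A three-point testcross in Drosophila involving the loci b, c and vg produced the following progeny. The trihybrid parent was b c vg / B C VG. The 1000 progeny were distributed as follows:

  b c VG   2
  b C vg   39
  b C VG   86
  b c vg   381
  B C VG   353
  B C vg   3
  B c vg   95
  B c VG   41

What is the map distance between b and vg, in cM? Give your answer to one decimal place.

18.6 cM

The two rarest classes, b c VG and B C vg, are the double crossovers. Comparing them with the parentals, only the vg allele has switched, so vg is the middle locus and the order is c – vg – b.
Crossovers in the vg–b interval produce the single-crossover classes B c vg and b C VG (95 + 86 = 181) plus the double crossovers (5).
RF(vg–b) = (181 + 5) / 1000 = 186/1000 = 0.1860 → 18.6 cM.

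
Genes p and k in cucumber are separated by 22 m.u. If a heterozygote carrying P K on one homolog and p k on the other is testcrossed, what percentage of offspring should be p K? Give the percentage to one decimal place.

11.0%

A map distance of 22 m.u. corresponds to a recombination frequency of 0.220.
The F1 is P K / p k, so p K is a recombinant gamete class with expected frequency r/2 = 0.220/2 = 0.1100.
That is 0.1100 = 11.0% of the progeny.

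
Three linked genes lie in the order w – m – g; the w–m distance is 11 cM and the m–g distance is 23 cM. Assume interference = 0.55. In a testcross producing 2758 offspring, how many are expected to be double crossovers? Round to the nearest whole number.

Map distances give recombination frequencies of 0.110 and 0.230 for the two intervals.
With interference 0.55 (so coincidence = 0.45), expected double-crossover frequency = 0.110 × 0.230 × 0.45 = 0.01138.
Expected number = 0.01138 × 2758 = 31.40 ≈ 31.

31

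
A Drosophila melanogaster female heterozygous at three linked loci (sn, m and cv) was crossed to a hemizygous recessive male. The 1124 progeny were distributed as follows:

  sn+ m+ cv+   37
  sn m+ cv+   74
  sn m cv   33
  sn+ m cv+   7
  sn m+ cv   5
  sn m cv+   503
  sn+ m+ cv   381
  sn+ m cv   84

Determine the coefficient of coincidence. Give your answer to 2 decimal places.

0.97

The two most frequent reciprocal classes, sn+ m+ cv and sn m cv+, are the parental types, so the F1 was sn+ m+ cv / sn m cv+.
The two rarest classes, sn m+ cv and sn+ m cv+, are the double crossovers. Comparing them with the parentals, only the sn allele has switched, so sn is the middle locus and the order is cv – sn – m.
cv–sn: (70 + 12)/1124 = 0.0730; sn–m: (158 + 12)/1124 = 0.1512.
Expected DCO frequency = 0.0730 × 0.1512 ≈ 0.01104; observed = 12/1124 ≈ 0.01068.
Coefficient of coincidence = 0.01068/0.01104 ≈ 0.97.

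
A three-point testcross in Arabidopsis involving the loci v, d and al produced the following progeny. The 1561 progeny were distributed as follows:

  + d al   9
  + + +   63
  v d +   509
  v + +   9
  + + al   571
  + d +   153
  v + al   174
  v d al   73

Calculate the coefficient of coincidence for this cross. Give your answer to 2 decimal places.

The two most frequent reciprocal classes, + + al and v d +, are the parental types, so the F1 was + + al / v d +.
The two rarest classes, + d al and v + +, are the double crossovers. Comparing them with the parentals, only the d allele has switched, so d is the middle locus and the order is al – d – v.
al–d: (136 + 18)/1561 = 0.0987; d–v: (327 + 18)/1561 = 0.2210.
Expected DCO frequency = 0.0987 × 0.2210 ≈ 0.02181; observed = 18/1561 ≈ 0.01153.
Coefficient of coincidence = 0.01153/0.02181 ≈ 0.53.

0.53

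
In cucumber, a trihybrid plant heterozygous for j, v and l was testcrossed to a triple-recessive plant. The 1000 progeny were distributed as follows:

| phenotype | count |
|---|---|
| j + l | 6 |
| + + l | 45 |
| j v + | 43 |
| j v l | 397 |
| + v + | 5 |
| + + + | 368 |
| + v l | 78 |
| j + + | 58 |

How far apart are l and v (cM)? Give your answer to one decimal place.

The two most frequent reciprocal classes, + + + and j v l, are the parental types, so the F1 was + + + / j v l.
The two rarest classes, + v + and j + l, are the double crossovers. Comparing them with the parentals, only the v allele has switched, so v is the middle locus and the order is j – v – l.
Crossovers in the v–l interval produce the single-crossover classes + + l and j v + (45 + 43 = 88) plus the double crossovers (11).
RF(v–l) = (88 + 11) / 1000 = 99/1000 = 0.0990 → 9.9 cM.

9.9 cM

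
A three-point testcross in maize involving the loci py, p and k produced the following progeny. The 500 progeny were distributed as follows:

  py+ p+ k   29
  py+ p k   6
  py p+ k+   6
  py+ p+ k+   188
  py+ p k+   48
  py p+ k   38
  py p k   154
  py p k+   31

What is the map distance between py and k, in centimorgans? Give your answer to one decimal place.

14.4 centimorgans

The two most frequent reciprocal classes, py+ p+ k+ and py p k, are the parental types, so the F1 was py+ p+ k+ / py p k.
The two rarest classes, py p+ k+ and py+ p k, are the double crossovers. Comparing them with the parentals, only the py allele has switched, so py is the middle locus and the order is p – py – k.
Crossovers in the py–k interval produce the single-crossover classes py+ p+ k and py p k+ (29 + 31 = 60) plus the double crossovers (12).
RF(py–k) = (60 + 12) / 500 = 72/500 = 0.1440 → 14.4 centimorgans.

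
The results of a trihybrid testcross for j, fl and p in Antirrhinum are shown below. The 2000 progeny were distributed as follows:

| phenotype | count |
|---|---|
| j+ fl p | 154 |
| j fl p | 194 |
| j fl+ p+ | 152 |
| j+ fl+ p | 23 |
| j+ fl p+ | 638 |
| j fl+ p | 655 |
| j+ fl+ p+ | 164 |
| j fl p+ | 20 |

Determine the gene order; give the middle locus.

j

The two most frequent reciprocal classes, j+ fl p+ and j fl+ p, are the parental types, so the F1 was j+ fl p+ / j fl+ p.
The two rarest classes, j fl p+ and j+ fl+ p, are the double crossovers. Comparing them with the parentals, only the j allele has switched, so j is the middle locus and the order is p – j – fl.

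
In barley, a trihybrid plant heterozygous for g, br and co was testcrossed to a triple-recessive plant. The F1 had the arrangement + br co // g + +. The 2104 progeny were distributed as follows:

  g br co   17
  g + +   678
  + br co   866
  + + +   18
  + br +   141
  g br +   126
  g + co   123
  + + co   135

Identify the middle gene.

g

The two rarest classes, g br co and + + +, are the double crossovers. Comparing them with the parentals, only the g allele has switched, so g is the middle locus and the order is co – g – br.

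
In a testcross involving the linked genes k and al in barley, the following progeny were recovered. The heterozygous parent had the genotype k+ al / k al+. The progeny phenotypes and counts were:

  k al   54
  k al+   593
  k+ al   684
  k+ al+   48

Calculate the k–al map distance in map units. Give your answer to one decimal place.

7.4 map units

The recombinant classes are k+ al+ and k al: 48 + 54 = 102.
Recombination frequency = 102/1379 = 0.0740 ≈ 7.4%, i.e. 7.4 map units.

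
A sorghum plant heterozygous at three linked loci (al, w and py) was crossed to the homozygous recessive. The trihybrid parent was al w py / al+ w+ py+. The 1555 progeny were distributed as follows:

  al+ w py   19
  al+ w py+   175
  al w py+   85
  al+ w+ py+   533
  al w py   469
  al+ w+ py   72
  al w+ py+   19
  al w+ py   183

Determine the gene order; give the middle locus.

The two rarest classes, al+ w py and al w+ py+, are the double crossovers. Comparing them with the parentals, only the al allele has switched, so al is the middle locus and the order is py – al – w.

al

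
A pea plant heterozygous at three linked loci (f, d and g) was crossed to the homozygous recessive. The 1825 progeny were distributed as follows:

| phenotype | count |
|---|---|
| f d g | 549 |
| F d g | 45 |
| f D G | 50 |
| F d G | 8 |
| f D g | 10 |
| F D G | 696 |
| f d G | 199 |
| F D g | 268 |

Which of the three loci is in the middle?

The two most frequent reciprocal classes, F D G and f d g, are the parental types, so the F1 was F D G / f d g.
The two rarest classes, F d G and f D g, are the double crossovers. Comparing them with the parentals, only the d allele has switched, so d is the middle locus and the order is g – d – f.

d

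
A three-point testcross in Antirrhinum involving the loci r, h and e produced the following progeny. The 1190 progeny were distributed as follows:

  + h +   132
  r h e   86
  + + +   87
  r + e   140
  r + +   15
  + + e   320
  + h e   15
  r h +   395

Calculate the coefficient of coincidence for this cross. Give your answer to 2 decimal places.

The two most frequent reciprocal classes, r h + and + + e, are the parental types, so the F1 was r h + / + + e.
The two rarest classes, r + + and + h e, are the double crossovers. Comparing them with the parentals, only the h allele has switched, so h is the middle locus and the order is e – h – r.
e–h: (173 + 30)/1190 = 0.1706; h–r: (272 + 30)/1190 = 0.2538.
Expected DCO frequency = 0.1706 × 0.2538 ≈ 0.04330; observed = 30/1190 ≈ 0.02521.
Coefficient of coincidence = 0.02521/0.04330 ≈ 0.58.

0.58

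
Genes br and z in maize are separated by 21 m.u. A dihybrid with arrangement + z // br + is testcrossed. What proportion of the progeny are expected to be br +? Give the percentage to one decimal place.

A map distance of 21 m.u. corresponds to a recombination frequency of 0.210.
The F1 is + z / br +, so br + is a parental gamete class with expected frequency (1 − r)/2 = 0.790/2 = 0.3950.
That is 0.3950 = 39.5% of the progeny.

39.5%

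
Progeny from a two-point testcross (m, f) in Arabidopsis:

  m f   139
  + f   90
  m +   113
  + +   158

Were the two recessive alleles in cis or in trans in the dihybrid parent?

cis

The two most frequent classes are + + (158) and m f (139); these are the parental (non-recombinant) types.
So the F1 carried + + on one chromosome and m f on the other — the recessive alleles are on the same chromosome (cis / coupling).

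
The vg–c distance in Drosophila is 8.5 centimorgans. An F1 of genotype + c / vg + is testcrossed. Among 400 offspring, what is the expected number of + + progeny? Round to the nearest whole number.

A map distance of 8.5 centimorgans corresponds to a recombination frequency of 0.085.
The F1 is + c / vg +, so + + is a recombinant gamete class with expected frequency r/2 = 0.085/2 = 0.0425.
Expected number = 0.0425 × 400 = 17.00 ≈ 17.

17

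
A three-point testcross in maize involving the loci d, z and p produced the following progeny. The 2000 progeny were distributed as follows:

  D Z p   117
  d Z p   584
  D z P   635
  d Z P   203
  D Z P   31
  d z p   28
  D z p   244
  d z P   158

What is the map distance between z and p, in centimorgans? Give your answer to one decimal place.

25.3 centimorgans

The two most frequent reciprocal classes, d Z p and D z P, are the parental types, so the F1 was d Z p / D z P.
The two rarest classes, d z p and D Z P, are the double crossovers. Comparing them with the parentals, only the z allele has switched, so z is the middle locus and the order is p – z – d.
Crossovers in the p–z interval produce the single-crossover classes d Z P and D z p (203 + 244 = 447) plus the double crossovers (59).
RF(p–z) = (447 + 59) / 2000 = 506/2000 = 0.2530 → 25.3 centimorgans.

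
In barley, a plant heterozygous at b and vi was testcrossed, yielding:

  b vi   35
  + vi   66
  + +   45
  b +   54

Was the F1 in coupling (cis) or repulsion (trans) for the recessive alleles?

trans

The two most frequent classes are + vi (66) and b + (54); these are the parental (non-recombinant) types.
So the F1 carried + vi on one chromosome and b + on the other — the recessive alleles are on opposite chromosomes (trans / repulsion).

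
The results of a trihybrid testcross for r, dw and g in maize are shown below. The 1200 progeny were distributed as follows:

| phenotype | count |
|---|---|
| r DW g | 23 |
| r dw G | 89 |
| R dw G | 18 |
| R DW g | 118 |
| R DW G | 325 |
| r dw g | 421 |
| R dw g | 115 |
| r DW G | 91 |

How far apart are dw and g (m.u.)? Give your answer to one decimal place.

The two most frequent reciprocal classes, r dw g and R DW G, are the parental types, so the F1 was r dw g / R DW G.
The two rarest classes, r DW g and R dw G, are the double crossovers. Comparing them with the parentals, only the dw allele has switched, so dw is the middle locus and the order is g – dw – r.
Crossovers in the g–dw interval produce the single-crossover classes r dw G and R DW g (89 + 118 = 207) plus the double crossovers (41).
RF(g–dw) = (207 + 41) / 1200 = 248/1200 = 0.2067 → 20.7 m.u.

20.7 m.u.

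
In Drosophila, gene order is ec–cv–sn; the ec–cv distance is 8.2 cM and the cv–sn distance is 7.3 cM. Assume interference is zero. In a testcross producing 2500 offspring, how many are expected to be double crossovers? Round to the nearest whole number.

Map distances give recombination frequencies of 0.082 and 0.073 for the two intervals.
With no interference, expected double-crossover frequency = 0.082 × 0.073 = 0.00599.
Expected number = 0.00599 × 2500 = 14.96 ≈ 15.

15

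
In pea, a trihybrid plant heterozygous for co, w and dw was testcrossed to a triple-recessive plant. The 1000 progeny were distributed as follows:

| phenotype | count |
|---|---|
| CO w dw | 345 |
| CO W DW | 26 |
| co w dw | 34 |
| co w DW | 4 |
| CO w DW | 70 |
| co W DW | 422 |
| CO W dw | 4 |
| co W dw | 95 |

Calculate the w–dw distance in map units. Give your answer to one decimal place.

The two most frequent reciprocal classes, co W DW and CO w dw, are the parental types, so the F1 was co W DW / CO w dw.
The two rarest classes, co w DW and CO W dw, are the double crossovers. Comparing them with the parentals, only the w allele has switched, so w is the middle locus and the order is co – w – dw.
Crossovers in the w–dw interval produce the single-crossover classes co W dw and CO w DW (95 + 70 = 165) plus the double crossovers (8).
RF(w–dw) = (165 + 8) / 1000 = 173/1000 = 0.1730 → 17.3 map units.

17.3 map units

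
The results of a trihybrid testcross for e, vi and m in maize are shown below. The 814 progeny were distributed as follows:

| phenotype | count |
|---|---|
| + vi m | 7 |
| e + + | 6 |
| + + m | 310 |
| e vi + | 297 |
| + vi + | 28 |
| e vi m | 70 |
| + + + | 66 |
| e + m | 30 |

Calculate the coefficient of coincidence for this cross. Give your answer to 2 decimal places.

The two most frequent reciprocal classes, + + m and e vi +, are the parental types, so the F1 was + + m / e vi +.
The two rarest classes, + vi m and e + +, are the double crossovers. Comparing them with the parentals, only the vi allele has switched, so vi is the middle locus and the order is m – vi – e.
m–vi: (136 + 13)/814 = 0.1830; vi–e: (58 + 13)/814 = 0.0872.
Expected DCO frequency = 0.1830 × 0.0872 ≈ 0.01596; observed = 13/814 ≈ 0.01597.
Coefficient of coincidence = 0.01597/0.01596 ≈ 1.00.

1.00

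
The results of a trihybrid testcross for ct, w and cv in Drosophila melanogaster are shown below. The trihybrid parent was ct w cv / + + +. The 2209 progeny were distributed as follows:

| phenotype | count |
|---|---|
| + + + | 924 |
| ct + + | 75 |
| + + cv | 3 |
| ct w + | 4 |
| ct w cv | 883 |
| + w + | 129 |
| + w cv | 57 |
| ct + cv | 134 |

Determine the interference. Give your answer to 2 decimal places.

The two rarest classes, ct w + and + + cv, are the double crossovers. Comparing them with the parentals, only the cv allele has switched, so cv is the middle locus and the order is ct – cv – w.
ct–cv: (132 + 7)/2209 = 0.0629; cv–w: (263 + 7)/2209 = 0.1222.
Expected DCO frequency = 0.0629 × 0.1222 ≈ 0.00769; observed = 7/2209 ≈ 0.00317.
Coefficient of coincidence = 0.00317/0.00769 ≈ 0.41; interference = 1 − 0.41 = 0.59.

0.59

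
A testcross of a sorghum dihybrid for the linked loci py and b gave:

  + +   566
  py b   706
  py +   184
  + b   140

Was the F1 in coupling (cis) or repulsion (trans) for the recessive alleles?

The two most frequent classes are + + (566) and py b (706); these are the parental (non-recombinant) types.
So the F1 carried + + on one chromosome and py b on the other — the recessive alleles are on the same chromosome (cis / coupling).

cis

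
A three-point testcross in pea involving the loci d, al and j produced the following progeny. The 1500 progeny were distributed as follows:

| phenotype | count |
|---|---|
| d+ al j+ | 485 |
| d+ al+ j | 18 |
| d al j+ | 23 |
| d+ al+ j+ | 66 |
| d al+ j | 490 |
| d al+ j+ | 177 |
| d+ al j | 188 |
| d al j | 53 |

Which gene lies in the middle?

d

The two most frequent reciprocal classes, d+ al j+ and d al+ j, are the parental types, so the F1 was d+ al j+ / d al+ j.
The two rarest classes, d al j+ and d+ al+ j, are the double crossovers. Comparing them with the parentals, only the d allele has switched, so d is the middle locus and the order is j – d – al.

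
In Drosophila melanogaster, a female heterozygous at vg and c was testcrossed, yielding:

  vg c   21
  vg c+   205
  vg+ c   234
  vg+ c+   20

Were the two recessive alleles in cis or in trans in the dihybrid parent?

trans

The two most frequent classes are vg+ c (234) and vg c+ (205); these are the parental (non-recombinant) types.
So the F1 carried vg+ c on one chromosome and vg c+ on the other — the recessive alleles are on opposite chromosomes (trans / repulsion).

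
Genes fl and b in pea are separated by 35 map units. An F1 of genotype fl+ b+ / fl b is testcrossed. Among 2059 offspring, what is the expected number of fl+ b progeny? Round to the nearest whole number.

360

A map distance of 35 map units corresponds to a recombination frequency of 0.350.
The F1 is fl+ b+ / fl b, so fl+ b is a recombinant gamete class with expected frequency r/2 = 0.350/2 = 0.1750.
Expected number = 0.1750 × 2059 = 360.32 ≈ 360.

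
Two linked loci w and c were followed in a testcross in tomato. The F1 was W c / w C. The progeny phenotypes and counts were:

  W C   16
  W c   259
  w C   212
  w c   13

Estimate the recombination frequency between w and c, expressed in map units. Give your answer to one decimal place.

The recombinant classes are W C and w c: 16 + 13 = 29.
Recombination frequency = 29/500 = 0.0580 ≈ 5.8%, i.e. 5.8 map units.

5.8 map units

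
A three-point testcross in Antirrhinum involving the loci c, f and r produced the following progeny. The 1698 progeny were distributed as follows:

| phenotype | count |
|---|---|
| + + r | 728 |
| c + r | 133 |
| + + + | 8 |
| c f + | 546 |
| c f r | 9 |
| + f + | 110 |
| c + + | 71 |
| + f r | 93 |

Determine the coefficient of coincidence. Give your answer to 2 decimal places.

The two most frequent reciprocal classes, + + r and c f +, are the parental types, so the F1 was + + r / c f +.
The two rarest classes, + + + and c f r, are the double crossovers. Comparing them with the parentals, only the r allele has switched, so r is the middle locus and the order is f – r – c.
f–r: (164 + 17)/1698 = 0.1066; r–c: (243 + 17)/1698 = 0.1531.
Expected DCO frequency = 0.1066 × 0.1531 ≈ 0.01632; observed = 17/1698 ≈ 0.01001.
Coefficient of coincidence = 0.01001/0.01632 ≈ 0.61.

0.61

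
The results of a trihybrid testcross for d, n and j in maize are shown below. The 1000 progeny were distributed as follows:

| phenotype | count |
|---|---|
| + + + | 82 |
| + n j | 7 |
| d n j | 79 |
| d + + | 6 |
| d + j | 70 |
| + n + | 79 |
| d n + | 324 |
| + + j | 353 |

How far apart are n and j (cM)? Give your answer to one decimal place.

17.4 cM

The two most frequent reciprocal classes, d n + and + + j, are the parental types, so the F1 was d n + / + + j.
The two rarest classes, d + + and + n j, are the double crossovers. Comparing them with the parentals, only the n allele has switched, so n is the middle locus and the order is d – n – j.
Crossovers in the n–j interval produce the single-crossover classes d n j and + + + (79 + 82 = 161) plus the double crossovers (13).
RF(n–j) = (161 + 13) / 1000 = 174/1000 = 0.1740 → 17.4 cM.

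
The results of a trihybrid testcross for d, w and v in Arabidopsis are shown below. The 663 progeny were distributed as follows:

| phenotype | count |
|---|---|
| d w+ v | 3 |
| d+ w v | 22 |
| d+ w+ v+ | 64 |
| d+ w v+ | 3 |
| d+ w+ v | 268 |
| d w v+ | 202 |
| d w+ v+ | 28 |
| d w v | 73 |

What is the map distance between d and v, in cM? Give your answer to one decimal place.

The two most frequent reciprocal classes, d+ w+ v and d w v+, are the parental types, so the F1 was d+ w+ v / d w v+.
The two rarest classes, d w+ v and d+ w v+, are the double crossovers. Comparing them with the parentals, only the d allele has switched, so d is the middle locus and the order is v – d – w.
Crossovers in the v–d interval produce the single-crossover classes d+ w+ v+ and d w v (64 + 73 = 137) plus the double crossovers (6).
RF(v–d) = (137 + 6) / 663 = 143/663 = 0.2157 → 21.6 cM.

21.6 cM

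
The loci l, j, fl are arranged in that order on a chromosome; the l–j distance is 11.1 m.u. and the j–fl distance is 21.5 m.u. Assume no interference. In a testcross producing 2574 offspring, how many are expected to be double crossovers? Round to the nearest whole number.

Map distances give recombination frequencies of 0.111 and 0.215 for the two intervals.
With no interference, expected double-crossover frequency = 0.111 × 0.215 = 0.02387.
Expected number = 0.02387 × 2574 = 61.43 ≈ 61.

61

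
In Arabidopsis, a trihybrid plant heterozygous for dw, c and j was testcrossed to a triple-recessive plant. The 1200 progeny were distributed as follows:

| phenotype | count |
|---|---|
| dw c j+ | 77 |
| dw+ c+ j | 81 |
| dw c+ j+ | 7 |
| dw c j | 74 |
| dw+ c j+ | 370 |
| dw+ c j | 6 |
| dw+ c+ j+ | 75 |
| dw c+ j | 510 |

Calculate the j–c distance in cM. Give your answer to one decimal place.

The two most frequent reciprocal classes, dw+ c j+ and dw c+ j, are the parental types, so the F1 was dw+ c j+ / dw c+ j.
The two rarest classes, dw+ c j and dw c+ j+, are the double crossovers. Comparing them with the parentals, only the j allele has switched, so j is the middle locus and the order is dw – j – c.
Crossovers in the j–c interval produce the single-crossover classes dw+ c+ j+ and dw c j (75 + 74 = 149) plus the double crossovers (13).
RF(j–c) = (149 + 13) / 1200 = 162/1200 = 0.1350 → 13.5 cM.

13.5 cM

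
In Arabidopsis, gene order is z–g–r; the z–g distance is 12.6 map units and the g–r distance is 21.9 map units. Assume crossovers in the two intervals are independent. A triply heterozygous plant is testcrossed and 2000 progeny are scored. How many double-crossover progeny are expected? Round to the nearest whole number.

Map distances give recombination frequencies of 0.126 and 0.219 for the two intervals.
With no interference, expected double-crossover frequency = 0.126 × 0.219 = 0.02759.
Expected number = 0.02759 × 2000 = 55.19 ≈ 55.

55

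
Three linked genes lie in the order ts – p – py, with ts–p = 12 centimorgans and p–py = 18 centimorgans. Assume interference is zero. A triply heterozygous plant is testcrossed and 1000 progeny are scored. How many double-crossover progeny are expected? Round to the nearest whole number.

Map distances give recombination frequencies of 0.120 and 0.180 for the two intervals.
With no interference, expected double-crossover frequency = 0.120 × 0.180 = 0.02160.
Expected number = 0.02160 × 1000 = 21.60 ≈ 22.

22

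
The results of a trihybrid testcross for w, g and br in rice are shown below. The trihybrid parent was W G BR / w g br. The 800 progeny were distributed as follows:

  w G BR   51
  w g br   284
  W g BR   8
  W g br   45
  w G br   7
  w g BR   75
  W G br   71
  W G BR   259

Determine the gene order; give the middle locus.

The two rarest classes, W g BR and w G br, are the double crossovers. Comparing them with the parentals, only the g allele has switched, so g is the middle locus and the order is w – g – br.

g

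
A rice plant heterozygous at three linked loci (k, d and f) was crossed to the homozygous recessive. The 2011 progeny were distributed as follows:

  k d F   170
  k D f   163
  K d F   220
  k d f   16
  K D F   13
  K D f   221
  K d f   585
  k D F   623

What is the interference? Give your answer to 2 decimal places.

The two most frequent reciprocal classes, K d f and k D F, are the parental types, so the F1 was K d f / k D F.
The two rarest classes, k d f and K D F, are the double crossovers. Comparing them with the parentals, only the k allele has switched, so k is the middle locus and the order is d – k – f.
d–k: (391 + 29)/2011 = 0.2089; k–f: (383 + 29)/2011 = 0.2049.
Expected DCO frequency = 0.2089 × 0.2049 ≈ 0.04280; observed = 29/2011 ≈ 0.01442.
Coefficient of coincidence = 0.01442/0.04280 ≈ 0.34; interference = 1 − 0.34 = 0.66.

0.66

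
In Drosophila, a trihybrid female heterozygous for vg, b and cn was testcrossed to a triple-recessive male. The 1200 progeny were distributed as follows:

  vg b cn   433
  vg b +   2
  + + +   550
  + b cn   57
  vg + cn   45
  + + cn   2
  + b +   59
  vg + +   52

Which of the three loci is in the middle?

The two most frequent reciprocal classes, + + + and vg b cn, are the parental types, so the F1 was + + + / vg b cn.
The two rarest classes, + + cn and vg b +, are the double crossovers. Comparing them with the parentals, only the cn allele has switched, so cn is the middle locus and the order is vg – cn – b.

cn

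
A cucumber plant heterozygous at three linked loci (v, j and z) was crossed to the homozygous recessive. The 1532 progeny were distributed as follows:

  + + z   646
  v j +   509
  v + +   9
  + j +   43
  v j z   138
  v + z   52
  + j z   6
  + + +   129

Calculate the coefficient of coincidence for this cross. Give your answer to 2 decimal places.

The two most frequent reciprocal classes, v j + and + + z, are the parental types, so the F1 was v j + / + + z.
The two rarest classes, v + + and + j z, are the double crossovers. Comparing them with the parentals, only the j allele has switched, so j is the middle locus and the order is z – j – v.
z–j: (267 + 15)/1532 = 0.1841; j–v: (95 + 15)/1532 = 0.0718.
Expected DCO frequency = 0.1841 × 0.0718 ≈ 0.01322; observed = 15/1532 ≈ 0.00979.
Coefficient of coincidence = 0.00979/0.01322 ≈ 0.74.

0.74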